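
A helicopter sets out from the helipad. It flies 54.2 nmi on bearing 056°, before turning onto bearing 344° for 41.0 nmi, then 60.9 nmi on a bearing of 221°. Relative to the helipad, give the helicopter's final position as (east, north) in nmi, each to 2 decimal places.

(-6.32, 23.76)

Leg 1 (056°, 54.2 nmi): east 54.2 sin 56° = 44.93, north 54.2 cos 56° = 30.31
Leg 2 (344°, 41.0 nmi): east 41.0 sin 344° = -11.30, north 41.0 cos 344° = 39.41
Leg 3 (221°, 60.9 nmi): east 60.9 sin 221° = -39.95, north 60.9 cos 221° = -45.96
Summing: -6.32 nmi east, 23.76 nmi north → (-6.32, 23.76).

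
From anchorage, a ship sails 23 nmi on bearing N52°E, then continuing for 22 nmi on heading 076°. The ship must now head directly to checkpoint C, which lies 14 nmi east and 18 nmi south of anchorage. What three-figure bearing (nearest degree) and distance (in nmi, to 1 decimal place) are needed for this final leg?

214°, 45.3 nmi

Leg 1 (N52°E, 23 nmi): east 23 sin 52° = 18.12, north 23 cos 52° = 14.16
Leg 2 (076°, 22 nmi): east 22 sin 76° = 21.35, north 22 cos 76° = 5.32
Current position: (39.47, 19.48). Target: (14, -18). Remaining: Δeast = -25.47, Δnorth = -37.48.
Bearing = atan2(-25.47, -37.48) mod 360° = 214.20°; distance = √((-25.47)² + (-37.48)²) = 45.318 nmi.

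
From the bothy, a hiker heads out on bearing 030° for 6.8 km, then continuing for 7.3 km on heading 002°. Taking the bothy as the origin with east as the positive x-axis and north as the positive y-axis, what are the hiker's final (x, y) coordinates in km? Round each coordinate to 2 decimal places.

(3.65, 13.18)

Leg 1 (030°, 6.8 km): east 6.8 sin 30° = 3.40, north 6.8 cos 30° = 5.89
Leg 2 (002°, 7.3 km): east 7.3 sin 2° = 0.25, north 7.3 cos 2° = 7.30
Summing: 3.65 km east, 13.18 km north → (3.65, 13.18).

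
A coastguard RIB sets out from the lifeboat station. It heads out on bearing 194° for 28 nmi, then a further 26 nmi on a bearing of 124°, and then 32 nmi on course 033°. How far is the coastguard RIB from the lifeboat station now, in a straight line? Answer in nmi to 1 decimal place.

35.5 nmi

Leg 1 (194°, 28 nmi): east 28 sin 194° = -6.77, north 28 cos 194° = -27.17
Leg 2 (124°, 26 nmi): east 26 sin 124° = 21.55, north 26 cos 124° = -14.54
Leg 3 (033°, 32 nmi): east 32 sin 33° = 17.43, north 32 cos 33° = 26.84
Net: 32.21 east, -14.87 north. Distance = √((32.21)² + (-14.87)²) = 35.476 nmi.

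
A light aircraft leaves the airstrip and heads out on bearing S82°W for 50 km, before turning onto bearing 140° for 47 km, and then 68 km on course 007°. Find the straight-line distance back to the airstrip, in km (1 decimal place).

26.9 km

Leg 1 (S82°W, 50 km): east 50 sin 262° = -49.51, north 50 cos 262° = -6.96
Leg 2 (140°, 47 km): east 47 sin 140° = 30.21, north 47 cos 140° = -36.00
Leg 3 (007°, 68 km): east 68 sin 7° = 8.29, north 68 cos 7° = 67.49
Net: -11.02 east, 24.53 north. Distance = √((-11.02)² + (24.53)²) = 26.890 km.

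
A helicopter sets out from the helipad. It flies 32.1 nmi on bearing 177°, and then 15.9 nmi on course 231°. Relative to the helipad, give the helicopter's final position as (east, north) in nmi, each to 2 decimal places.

Leg 1 (177°, 32.1 nmi): east 32.1 sin 177° = 1.68, north 32.1 cos 177° = -32.06
Leg 2 (231°, 15.9 nmi): east 15.9 sin 231° = -12.36, north 15.9 cos 231° = -10.01
Summing: -10.68 nmi east, -42.06 nmi north → (-10.68, -42.06).

(-10.68, -42.06)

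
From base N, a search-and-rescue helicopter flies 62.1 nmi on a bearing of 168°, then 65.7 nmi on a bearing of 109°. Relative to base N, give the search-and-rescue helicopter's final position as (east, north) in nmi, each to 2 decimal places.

Leg 1 (168°, 62.1 nmi): east 62.1 sin 168° = 12.91, north 62.1 cos 168° = -60.74
Leg 2 (109°, 65.7 nmi): east 65.7 sin 109° = 62.12, north 65.7 cos 109° = -21.39
Summing: 75.03 nmi east, -82.13 nmi north → (75.03, -82.13).

(75.03, -82.13)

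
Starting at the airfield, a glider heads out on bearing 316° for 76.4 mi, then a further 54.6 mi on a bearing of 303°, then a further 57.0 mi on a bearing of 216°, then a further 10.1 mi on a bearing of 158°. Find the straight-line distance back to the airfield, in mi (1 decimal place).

131.9 mi

Leg 1 (316°, 76.4 mi): east 76.4 sin 316° = -53.07, north 76.4 cos 316° = 54.96
Leg 2 (303°, 54.6 mi): east 54.6 sin 303° = -45.79, north 54.6 cos 303° = 29.74
Leg 3 (216°, 57.0 mi): east 57.0 sin 216° = -33.50, north 57.0 cos 216° = -46.11
Leg 4 (158°, 10.1 mi): east 10.1 sin 158° = 3.78, north 10.1 cos 158° = -9.36
Net: -128.58 east, 29.22 north. Distance = √((-128.58)² + (29.22)²) = 131.861 mi.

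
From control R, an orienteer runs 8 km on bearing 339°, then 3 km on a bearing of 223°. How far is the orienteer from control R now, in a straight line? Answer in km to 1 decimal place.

Leg 1 (339°, 8 km): east 8 sin 339° = -2.87, north 8 cos 339° = 7.47
Leg 2 (223°, 3 km): east 3 sin 223° = -2.05, north 3 cos 223° = -2.19
Net: -4.91 east, 5.27 north. Distance = √((-4.91)² + (5.27)²) = 7.208 km.

7.2 km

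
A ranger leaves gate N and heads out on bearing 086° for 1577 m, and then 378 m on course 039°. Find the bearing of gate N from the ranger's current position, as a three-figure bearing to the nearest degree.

Leg 1 (086°, 1577 m): east 1577 sin 86° = 1573.16, north 1577 cos 86° = 110.01
Leg 2 (039°, 378 m): east 378 sin 39° = 237.88, north 378 cos 39° = 293.76
Net displacement: 1811.04 east, 403.77 north. Direction back to start is (-1811.04, -403.77): bearing = atan2(-1811.04, -403.77) mod 360° = 257.43° ≈ 257°.

257°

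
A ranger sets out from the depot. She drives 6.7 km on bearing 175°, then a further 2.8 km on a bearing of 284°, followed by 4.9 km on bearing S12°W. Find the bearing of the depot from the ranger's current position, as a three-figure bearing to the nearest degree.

Leg 1 (175°, 6.7 km): east 6.7 sin 175° = 0.58, north 6.7 cos 175° = -6.67
Leg 2 (284°, 2.8 km): east 2.8 sin 284° = -2.72, north 2.8 cos 284° = 0.68
Leg 3 (S12°W, 4.9 km): east 4.9 sin 192° = -1.02, north 4.9 cos 192° = -4.79
Net displacement: -3.15 east, -10.79 north. Direction back to start is (3.15, 10.79): bearing = atan2(3.15, 10.79) mod 360° = 16.28° ≈ 016°.

016°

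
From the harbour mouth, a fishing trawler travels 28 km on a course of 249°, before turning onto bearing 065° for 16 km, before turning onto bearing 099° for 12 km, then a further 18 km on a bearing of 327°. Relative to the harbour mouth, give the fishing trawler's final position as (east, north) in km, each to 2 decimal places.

(-9.59, 9.95)

Leg 1 (249°, 28 km): east 28 sin 249° = -26.14, north 28 cos 249° = -10.03
Leg 2 (065°, 16 km): east 16 sin 65° = 14.50, north 16 cos 65° = 6.76
Leg 3 (099°, 12 km): east 12 sin 99° = 11.85, north 12 cos 99° = -1.88
Leg 4 (327°, 18 km): east 18 sin 327° = -9.80, north 18 cos 327° = 15.10
Summing: -9.59 km east, 9.95 km north → (-9.59, 9.95).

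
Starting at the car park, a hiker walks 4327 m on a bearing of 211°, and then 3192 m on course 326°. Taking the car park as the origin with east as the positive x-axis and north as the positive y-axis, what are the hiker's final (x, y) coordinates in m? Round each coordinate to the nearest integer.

Leg 1 (211°, 4327 m): east 4327 sin 211° = -2228.57, north 4327 cos 211° = -3708.96
Leg 2 (326°, 3192 m): east 3192 sin 326° = -1784.94, north 3192 cos 326° = 2646.29
Summing: -4013.51 m east, -1062.67 m north → (-4014, -1063).

(-4014, -1063)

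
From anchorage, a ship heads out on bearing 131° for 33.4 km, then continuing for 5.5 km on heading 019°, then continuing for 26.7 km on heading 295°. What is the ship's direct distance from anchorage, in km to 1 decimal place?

Leg 1 (131°, 33.4 km): east 33.4 sin 131° = 25.21, north 33.4 cos 131° = -21.91
Leg 2 (019°, 5.5 km): east 5.5 sin 19° = 1.79, north 5.5 cos 19° = 5.20
Leg 3 (295°, 26.7 km): east 26.7 sin 295° = -24.20, north 26.7 cos 295° = 11.28
Net: 2.80 east, -5.43 north. Distance = √((2.80)² + (-5.43)²) = 6.108 km.

6.1 km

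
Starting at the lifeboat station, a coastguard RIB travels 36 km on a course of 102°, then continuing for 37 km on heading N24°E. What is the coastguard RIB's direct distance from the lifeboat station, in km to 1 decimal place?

56.7 km

Leg 1 (102°, 36 km): east 36 sin 102° = 35.21, north 36 cos 102° = -7.48
Leg 2 (N24°E, 37 km): east 37 sin 24° = 15.05, north 37 cos 24° = 33.80
Net: 50.26 east, 26.32 north. Distance = √((50.26)² + (26.32)²) = 56.735 km.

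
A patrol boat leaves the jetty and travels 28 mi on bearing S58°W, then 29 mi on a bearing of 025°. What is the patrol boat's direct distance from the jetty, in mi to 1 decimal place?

Leg 1 (S58°W, 28 mi): east 28 sin 238° = -23.75, north 28 cos 238° = -14.84
Leg 2 (025°, 29 mi): east 29 sin 25° = 12.26, north 29 cos 25° = 26.28
Net: -11.49 east, 11.45 north. Distance = √((-11.49)² + (11.45)²) = 16.217 mi.

16.2 mi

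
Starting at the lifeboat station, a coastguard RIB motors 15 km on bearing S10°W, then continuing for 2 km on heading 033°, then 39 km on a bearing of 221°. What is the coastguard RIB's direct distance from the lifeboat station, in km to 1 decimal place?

Leg 1 (S10°W, 15 km): east 15 sin 190° = -2.60, north 15 cos 190° = -14.77
Leg 2 (033°, 2 km): east 2 sin 33° = 1.09, north 2 cos 33° = 1.68
Leg 3 (221°, 39 km): east 39 sin 221° = -25.59, north 39 cos 221° = -29.43
Net: -27.10 east, -42.53 north. Distance = √((-27.10)² + (-42.53)²) = 50.430 km.

50.4 km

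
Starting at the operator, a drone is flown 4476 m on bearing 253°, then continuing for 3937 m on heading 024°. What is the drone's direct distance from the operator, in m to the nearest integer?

Leg 1 (253°, 4476 m): east 4476 sin 253° = -4280.42, north 4476 cos 253° = -1308.66
Leg 2 (024°, 3937 m): east 3937 sin 24° = 1601.32, north 3937 cos 24° = 3596.63
Net: -2679.10 east, 2287.97 north. Distance = √((-2679.10)² + (2287.97)²) = 3523.121 m.

3523 m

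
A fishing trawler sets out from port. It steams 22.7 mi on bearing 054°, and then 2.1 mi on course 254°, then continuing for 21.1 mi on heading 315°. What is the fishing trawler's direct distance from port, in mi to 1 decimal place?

27.7 mi

Leg 1 (054°, 22.7 mi): east 22.7 sin 54° = 18.36, north 22.7 cos 54° = 13.34
Leg 2 (254°, 2.1 mi): east 2.1 sin 254° = -2.02, north 2.1 cos 254° = -0.58
Leg 3 (315°, 21.1 mi): east 21.1 sin 315° = -14.92, north 21.1 cos 315° = 14.92
Net: 1.43 east, 27.68 north. Distance = √((1.43)² + (27.68)²) = 27.721 mi.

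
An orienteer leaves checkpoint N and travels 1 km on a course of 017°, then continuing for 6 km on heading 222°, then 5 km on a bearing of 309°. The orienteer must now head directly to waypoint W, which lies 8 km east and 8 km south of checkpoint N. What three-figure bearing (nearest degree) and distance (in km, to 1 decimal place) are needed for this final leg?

Leg 1 (017°, 1 km): east 1 sin 17° = 0.29, north 1 cos 17° = 0.96
Leg 2 (222°, 6 km): east 6 sin 222° = -4.01, north 6 cos 222° = -4.46
Leg 3 (309°, 5 km): east 5 sin 309° = -3.89, north 5 cos 309° = 3.15
Current position: (-7.61, -0.36). Target: (8, -8). Remaining: Δeast = 15.61, Δnorth = -7.64.
Bearing = atan2(15.61, -7.64) mod 360° = 116.09°; distance = √((15.61)² + (-7.64)²) = 17.379 km.

116°, 17.4 km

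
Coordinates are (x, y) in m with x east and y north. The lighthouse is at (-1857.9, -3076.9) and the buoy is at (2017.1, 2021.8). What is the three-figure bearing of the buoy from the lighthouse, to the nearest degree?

037°

Δeast = 2017.1 − -1857.9 = 3875.00; Δnorth = 2021.8 − -3076.9 = 5098.70.
Bearing = atan2(Δeast, Δnorth) mod 360° = 37.23° ≈ 037°.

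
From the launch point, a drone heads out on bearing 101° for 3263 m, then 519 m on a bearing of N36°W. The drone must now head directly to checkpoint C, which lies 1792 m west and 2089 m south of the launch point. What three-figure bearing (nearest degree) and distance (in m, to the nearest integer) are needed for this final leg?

Leg 1 (101°, 3263 m): east 3263 sin 101° = 3203.05, north 3263 cos 101° = -622.61
Leg 2 (N36°W, 519 m): east 519 sin 324° = -305.06, north 519 cos 324° = 419.88
Current position: (2897.99, -202.73). Target: (-1792, -2089). Remaining: Δeast = -4689.99, Δnorth = -1886.27.
Bearing = atan2(-4689.99, -1886.27) mod 360° = 248.09°; distance = √((-4689.99)² + (-1886.27)²) = 5055.098 m.

248°, 5055 m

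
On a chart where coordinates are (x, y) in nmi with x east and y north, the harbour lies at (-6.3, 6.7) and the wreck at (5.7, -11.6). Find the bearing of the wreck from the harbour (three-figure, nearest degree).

Δeast = 5.7 − -6.3 = 12.00; Δnorth = -11.6 − 6.7 = -18.30.
Bearing = atan2(Δeast, Δnorth) mod 360° = 146.75° ≈ 147°.

147°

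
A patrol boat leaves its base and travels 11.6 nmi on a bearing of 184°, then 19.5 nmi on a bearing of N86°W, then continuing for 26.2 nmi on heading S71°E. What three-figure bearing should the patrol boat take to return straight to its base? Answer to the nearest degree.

Leg 1 (184°, 11.6 nmi): east 11.6 sin 184° = -0.81, north 11.6 cos 184° = -11.57
Leg 2 (N86°W, 19.5 nmi): east 19.5 sin 274° = -19.45, north 19.5 cos 274° = 1.36
Leg 3 (S71°E, 26.2 nmi): east 26.2 sin 109° = 24.77, north 26.2 cos 109° = -8.53
Net displacement: 4.51 east, -18.74 north. Direction back to start is (-4.51, 18.74): bearing = atan2(-4.51, 18.74) mod 360° = 346.47° ≈ 346°.

346°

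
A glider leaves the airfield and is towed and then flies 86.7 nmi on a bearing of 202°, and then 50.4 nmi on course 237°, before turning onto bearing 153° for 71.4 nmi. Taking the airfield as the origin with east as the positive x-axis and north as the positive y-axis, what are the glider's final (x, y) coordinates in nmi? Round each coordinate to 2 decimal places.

(-42.33, -171.45)

Leg 1 (202°, 86.7 nmi): east 86.7 sin 202° = -32.48, north 86.7 cos 202° = -80.39
Leg 2 (237°, 50.4 nmi): east 50.4 sin 237° = -42.27, north 50.4 cos 237° = -27.45
Leg 3 (153°, 71.4 nmi): east 71.4 sin 153° = 32.41, north 71.4 cos 153° = -63.62
Summing: -42.33 nmi east, -171.45 nmi north → (-42.33, -171.45).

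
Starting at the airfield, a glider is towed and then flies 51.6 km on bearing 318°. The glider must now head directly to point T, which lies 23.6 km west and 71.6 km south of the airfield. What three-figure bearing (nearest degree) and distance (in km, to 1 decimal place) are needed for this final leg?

Leg 1 (318°, 51.6 km): east 51.6 sin 318° = -34.53, north 51.6 cos 318° = 38.35
Current position: (-34.53, 38.35). Target: (-23.6, -71.6). Remaining: Δeast = 10.93, Δnorth = -109.95.
Bearing = atan2(10.93, -109.95) mod 360° = 174.32°; distance = √((10.93)² + (-109.95)²) = 110.488 km.

174°, 110.5 km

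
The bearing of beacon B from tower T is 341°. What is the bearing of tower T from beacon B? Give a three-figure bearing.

161°

Back-bearing = 341° − 180° = 161°.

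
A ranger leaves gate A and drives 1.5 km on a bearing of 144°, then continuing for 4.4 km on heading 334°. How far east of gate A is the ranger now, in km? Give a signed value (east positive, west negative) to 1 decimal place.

-1.0 km

Leg 1 (144°, 1.5 km): east 1.5 sin 144° = 0.88, north 1.5 cos 144° = -1.21
Leg 2 (334°, 4.4 km): east 4.4 sin 334° = -1.93, north 4.4 cos 334° = 3.95
Net east component: -1.05 km.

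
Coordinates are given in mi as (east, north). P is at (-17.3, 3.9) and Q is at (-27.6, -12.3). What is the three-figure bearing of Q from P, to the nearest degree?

Δeast = -27.6 − -17.3 = -10.30; Δnorth = -12.3 − 3.9 = -16.20.
Bearing = atan2(Δeast, Δnorth) mod 360° = 212.45° ≈ 212°.

212°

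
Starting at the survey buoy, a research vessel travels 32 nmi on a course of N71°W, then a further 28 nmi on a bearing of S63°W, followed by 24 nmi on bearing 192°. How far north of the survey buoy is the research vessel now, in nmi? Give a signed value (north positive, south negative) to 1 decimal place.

-25.8 nmi

Leg 1 (N71°W, 32 nmi): east 32 sin 289° = -30.26, north 32 cos 289° = 10.42
Leg 2 (S63°W, 28 nmi): east 28 sin 243° = -24.95, north 28 cos 243° = -12.71
Leg 3 (192°, 24 nmi): east 24 sin 192° = -4.99, north 24 cos 192° = -23.48
Net north component: -25.77 nmi.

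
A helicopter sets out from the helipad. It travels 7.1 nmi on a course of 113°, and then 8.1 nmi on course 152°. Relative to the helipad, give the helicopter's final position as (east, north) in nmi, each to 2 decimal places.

Leg 1 (113°, 7.1 nmi): east 7.1 sin 113° = 6.54, north 7.1 cos 113° = -2.77
Leg 2 (152°, 8.1 nmi): east 8.1 sin 152° = 3.80, north 8.1 cos 152° = -7.15
Summing: 10.34 nmi east, -9.93 nmi north → (10.34, -9.93).

(10.34, -9.93)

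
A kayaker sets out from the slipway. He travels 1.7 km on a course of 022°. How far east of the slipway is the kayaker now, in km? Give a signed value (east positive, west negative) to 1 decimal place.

0.6 km

Leg 1 (022°, 1.7 km): east 1.7 sin 22° = 0.64, north 1.7 cos 22° = 1.58
Net east component: 0.64 km.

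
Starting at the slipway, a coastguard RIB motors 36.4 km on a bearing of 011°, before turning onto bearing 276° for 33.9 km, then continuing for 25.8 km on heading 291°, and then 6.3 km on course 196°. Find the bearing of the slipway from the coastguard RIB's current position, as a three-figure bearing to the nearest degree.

Leg 1 (011°, 36.4 km): east 36.4 sin 11° = 6.95, north 36.4 cos 11° = 35.73
Leg 2 (276°, 33.9 km): east 33.9 sin 276° = -33.71, north 33.9 cos 276° = 3.54
Leg 3 (291°, 25.8 km): east 25.8 sin 291° = -24.09, north 25.8 cos 291° = 9.25
Leg 4 (196°, 6.3 km): east 6.3 sin 196° = -1.74, north 6.3 cos 196° = -6.06
Net displacement: -52.59 east, 42.46 north. Direction back to start is (52.59, -42.46): bearing = atan2(52.59, -42.46) mod 360° = 128.92° ≈ 129°.

129°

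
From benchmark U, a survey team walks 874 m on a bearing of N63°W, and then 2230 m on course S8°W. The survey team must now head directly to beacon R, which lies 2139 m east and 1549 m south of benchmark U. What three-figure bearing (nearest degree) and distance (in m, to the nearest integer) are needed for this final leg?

Leg 1 (N63°W, 874 m): east 874 sin 297° = -778.74, north 874 cos 297° = 396.79
Leg 2 (S8°W, 2230 m): east 2230 sin 188° = -310.36, north 2230 cos 188° = -2208.30
Current position: (-1089.10, -1811.51). Target: (2139, -1549). Remaining: Δeast = 3228.10, Δnorth = 262.51.
Bearing = atan2(3228.10, 262.51) mod 360° = 85.35°; distance = √((3228.10)² + (262.51)²) = 3238.752 m.

085°, 3239 m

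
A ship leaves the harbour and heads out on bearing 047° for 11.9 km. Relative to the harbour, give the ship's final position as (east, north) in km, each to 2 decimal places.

Leg 1 (047°, 11.9 km): east 11.9 sin 47° = 8.70, north 11.9 cos 47° = 8.12
Summing: 8.70 km east, 8.12 km north → (8.70, 8.12).

(8.70, 8.12)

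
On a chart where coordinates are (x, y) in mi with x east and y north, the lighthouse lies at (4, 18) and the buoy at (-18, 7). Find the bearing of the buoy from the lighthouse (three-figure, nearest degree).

Δeast = -18 − 4 = -22.00; Δnorth = 7 − 18 = -11.00.
Bearing = atan2(Δeast, Δnorth) mod 360° = 243.43° ≈ 243°.

243°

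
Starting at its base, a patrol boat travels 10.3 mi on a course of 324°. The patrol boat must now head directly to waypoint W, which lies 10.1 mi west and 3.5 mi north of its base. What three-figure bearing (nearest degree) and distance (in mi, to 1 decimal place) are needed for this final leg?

Leg 1 (324°, 10.3 mi): east 10.3 sin 324° = -6.05, north 10.3 cos 324° = 8.33
Current position: (-6.05, 8.33). Target: (-10.1, 3.5). Remaining: Δeast = -4.05, Δnorth = -4.83.
Bearing = atan2(-4.05, -4.83) mod 360° = 219.93°; distance = √((-4.05)² + (-4.83)²) = 6.303 mi.

220°, 6.3 mi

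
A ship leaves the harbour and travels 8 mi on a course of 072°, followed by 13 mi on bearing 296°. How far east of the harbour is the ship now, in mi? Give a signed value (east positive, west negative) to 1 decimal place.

Leg 1 (072°, 8 mi): east 8 sin 72° = 7.61, north 8 cos 72° = 2.47
Leg 2 (296°, 13 mi): east 13 sin 296° = -11.68, north 13 cos 296° = 5.70
Net east component: -4.08 mi.

-4.1 mi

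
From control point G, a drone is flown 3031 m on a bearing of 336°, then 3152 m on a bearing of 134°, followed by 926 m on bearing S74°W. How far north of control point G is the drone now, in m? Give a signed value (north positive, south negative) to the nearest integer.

324 m

Leg 1 (336°, 3031 m): east 3031 sin 336° = -1232.82, north 3031 cos 336° = 2768.96
Leg 2 (134°, 3152 m): east 3152 sin 134° = 2267.36, north 3152 cos 134° = -2189.56
Leg 3 (S74°W, 926 m): east 926 sin 254° = -890.13, north 926 cos 254° = -255.24
Net north component: 324.15 m.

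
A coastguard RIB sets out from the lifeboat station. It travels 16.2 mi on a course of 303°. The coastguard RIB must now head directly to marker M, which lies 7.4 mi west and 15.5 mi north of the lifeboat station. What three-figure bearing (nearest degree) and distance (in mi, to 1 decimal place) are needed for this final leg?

Leg 1 (303°, 16.2 mi): east 16.2 sin 303° = -13.59, north 16.2 cos 303° = 8.82
Current position: (-13.59, 8.82). Target: (-7.4, 15.5). Remaining: Δeast = 6.19, Δnorth = 6.68.
Bearing = atan2(6.19, 6.68) mod 360° = 42.82°; distance = √((6.19)² + (6.68)²) = 9.102 mi.

043°, 9.1 mi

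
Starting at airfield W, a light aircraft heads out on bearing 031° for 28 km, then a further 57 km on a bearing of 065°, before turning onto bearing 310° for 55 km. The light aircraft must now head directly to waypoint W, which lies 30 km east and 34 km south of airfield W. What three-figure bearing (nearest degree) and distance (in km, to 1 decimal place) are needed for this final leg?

Leg 1 (031°, 28 km): east 28 sin 31° = 14.42, north 28 cos 31° = 24.00
Leg 2 (065°, 57 km): east 57 sin 65° = 51.66, north 57 cos 65° = 24.09
Leg 3 (310°, 55 km): east 55 sin 310° = -42.13, north 55 cos 310° = 35.35
Current position: (23.95, 83.44). Target: (30, -34). Remaining: Δeast = 6.05, Δnorth = -117.44.
Bearing = atan2(6.05, -117.44) mod 360° = 177.05°; distance = √((6.05)² + (-117.44)²) = 117.599 km.

177°, 117.6 km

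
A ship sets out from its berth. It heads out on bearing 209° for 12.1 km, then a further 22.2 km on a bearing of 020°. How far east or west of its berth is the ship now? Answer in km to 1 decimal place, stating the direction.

1.7 km east

Leg 1 (209°, 12.1 km): east 12.1 sin 209° = -5.87, north 12.1 cos 209° = -10.58
Leg 2 (020°, 22.2 km): east 22.2 sin 20° = 7.59, north 22.2 cos 20° = 20.86
Net east component: 1.73 km.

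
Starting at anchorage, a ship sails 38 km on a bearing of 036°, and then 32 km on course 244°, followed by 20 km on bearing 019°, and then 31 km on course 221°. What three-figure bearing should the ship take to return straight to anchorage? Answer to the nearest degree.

Leg 1 (036°, 38 km): east 38 sin 36° = 22.34, north 38 cos 36° = 30.74
Leg 2 (244°, 32 km): east 32 sin 244° = -28.76, north 32 cos 244° = -14.03
Leg 3 (019°, 20 km): east 20 sin 19° = 6.51, north 20 cos 19° = 18.91
Leg 4 (221°, 31 km): east 31 sin 221° = -20.34, north 31 cos 221° = -23.40
Net displacement: -20.25 east, 12.23 north. Direction back to start is (20.25, -12.23): bearing = atan2(20.25, -12.23) mod 360° = 121.13° ≈ 121°.

121°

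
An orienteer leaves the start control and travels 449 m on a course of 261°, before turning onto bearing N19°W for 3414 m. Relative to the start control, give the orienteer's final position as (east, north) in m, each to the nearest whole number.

Leg 1 (261°, 449 m): east 449 sin 261° = -443.47, north 449 cos 261° = -70.24
Leg 2 (N19°W, 3414 m): east 3414 sin 341° = -1111.49, north 3414 cos 341° = 3228.00
Summing: -1554.96 m east, 3157.76 m north → (-1555, 3158).

(-1555, 3158)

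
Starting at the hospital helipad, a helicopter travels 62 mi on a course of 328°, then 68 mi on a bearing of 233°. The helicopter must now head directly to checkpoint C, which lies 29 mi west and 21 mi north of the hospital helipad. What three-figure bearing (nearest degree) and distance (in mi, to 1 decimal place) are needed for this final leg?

081°, 58.9 mi

Leg 1 (328°, 62 mi): east 62 sin 328° = -32.85, north 62 cos 328° = 52.58
Leg 2 (233°, 68 mi): east 68 sin 233° = -54.31, north 68 cos 233° = -40.92
Current position: (-87.16, 11.66). Target: (-29, 21). Remaining: Δeast = 58.16, Δnorth = 9.34.
Bearing = atan2(58.16, 9.34) mod 360° = 80.87°; distance = √((58.16)² + (9.34)²) = 58.908 mi.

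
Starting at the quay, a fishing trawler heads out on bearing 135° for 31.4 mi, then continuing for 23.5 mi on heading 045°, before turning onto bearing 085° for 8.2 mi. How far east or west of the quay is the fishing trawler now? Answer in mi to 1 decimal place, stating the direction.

Leg 1 (135°, 31.4 mi): east 31.4 sin 135° = 22.20, north 31.4 cos 135° = -22.20
Leg 2 (045°, 23.5 mi): east 23.5 sin 45° = 16.62, north 23.5 cos 45° = 16.62
Leg 3 (085°, 8.2 mi): east 8.2 sin 85° = 8.17, north 8.2 cos 85° = 0.71
Net east component: 46.99 mi.

47.0 mi east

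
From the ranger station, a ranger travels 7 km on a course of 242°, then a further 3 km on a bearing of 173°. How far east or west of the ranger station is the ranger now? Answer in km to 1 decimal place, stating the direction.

Leg 1 (242°, 7 km): east 7 sin 242° = -6.18, north 7 cos 242° = -3.29
Leg 2 (173°, 3 km): east 3 sin 173° = 0.37, north 3 cos 173° = -2.98
Net east component: -5.82 km.

5.8 km west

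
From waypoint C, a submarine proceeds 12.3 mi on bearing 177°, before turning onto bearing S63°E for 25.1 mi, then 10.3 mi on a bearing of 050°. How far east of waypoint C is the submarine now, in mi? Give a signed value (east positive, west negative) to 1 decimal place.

30.9 mi

Leg 1 (177°, 12.3 mi): east 12.3 sin 177° = 0.64, north 12.3 cos 177° = -12.28
Leg 2 (S63°E, 25.1 mi): east 25.1 sin 117° = 22.36, north 25.1 cos 117° = -11.40
Leg 3 (050°, 10.3 mi): east 10.3 sin 50° = 7.89, north 10.3 cos 50° = 6.62
Net east component: 30.90 mi.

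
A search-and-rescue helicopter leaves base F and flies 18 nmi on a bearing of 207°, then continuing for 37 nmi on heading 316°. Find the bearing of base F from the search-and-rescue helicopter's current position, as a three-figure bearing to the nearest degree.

107°

Leg 1 (207°, 18 nmi): east 18 sin 207° = -8.17, north 18 cos 207° = -16.04
Leg 2 (316°, 37 nmi): east 37 sin 316° = -25.70, north 37 cos 316° = 26.62
Net displacement: -33.87 east, 10.58 north. Direction back to start is (33.87, -10.58): bearing = atan2(33.87, -10.58) mod 360° = 107.34° ≈ 107°.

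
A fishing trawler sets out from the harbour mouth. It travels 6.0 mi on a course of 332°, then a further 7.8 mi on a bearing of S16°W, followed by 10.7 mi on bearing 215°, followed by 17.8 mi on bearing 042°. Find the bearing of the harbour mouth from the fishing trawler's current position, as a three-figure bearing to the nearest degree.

Leg 1 (332°, 6.0 mi): east 6.0 sin 332° = -2.82, north 6.0 cos 332° = 5.30
Leg 2 (S16°W, 7.8 mi): east 7.8 sin 196° = -2.15, north 7.8 cos 196° = -7.50
Leg 3 (215°, 10.7 mi): east 10.7 sin 215° = -6.14, north 10.7 cos 215° = -8.76
Leg 4 (042°, 17.8 mi): east 17.8 sin 42° = 11.91, north 17.8 cos 42° = 13.23
Net displacement: 0.81 east, 2.26 north. Direction back to start is (-0.81, -2.26): bearing = atan2(-0.81, -2.26) mod 360° = 199.62° ≈ 200°.

200°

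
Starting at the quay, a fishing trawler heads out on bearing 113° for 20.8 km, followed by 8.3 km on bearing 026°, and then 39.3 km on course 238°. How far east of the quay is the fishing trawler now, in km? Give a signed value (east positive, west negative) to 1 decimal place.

-10.5 km

Leg 1 (113°, 20.8 km): east 20.8 sin 113° = 19.15, north 20.8 cos 113° = -8.13
Leg 2 (026°, 8.3 km): east 8.3 sin 26° = 3.64, north 8.3 cos 26° = 7.46
Leg 3 (238°, 39.3 km): east 39.3 sin 238° = -33.33, north 39.3 cos 238° = -20.83
Net east component: -10.54 km.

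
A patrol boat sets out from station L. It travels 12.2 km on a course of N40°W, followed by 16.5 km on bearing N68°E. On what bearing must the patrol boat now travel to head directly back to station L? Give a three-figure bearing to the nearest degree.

206°

Leg 1 (N40°W, 12.2 km): east 12.2 sin 320° = -7.84, north 12.2 cos 320° = 9.35
Leg 2 (N68°E, 16.5 km): east 16.5 sin 68° = 15.30, north 16.5 cos 68° = 6.18
Net displacement: 7.46 east, 15.53 north. Direction back to start is (-7.46, -15.53): bearing = atan2(-7.46, -15.53) mod 360° = 205.65° ≈ 206°.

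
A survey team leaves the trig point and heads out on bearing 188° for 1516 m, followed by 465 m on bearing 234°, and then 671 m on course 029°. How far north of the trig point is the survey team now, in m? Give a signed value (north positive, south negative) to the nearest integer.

Leg 1 (188°, 1516 m): east 1516 sin 188° = -210.99, north 1516 cos 188° = -1501.25
Leg 2 (234°, 465 m): east 465 sin 234° = -376.19, north 465 cos 234° = -273.32
Leg 3 (029°, 671 m): east 671 sin 29° = 325.31, north 671 cos 29° = 586.87
Net north component: -1187.70 m.

-1188 m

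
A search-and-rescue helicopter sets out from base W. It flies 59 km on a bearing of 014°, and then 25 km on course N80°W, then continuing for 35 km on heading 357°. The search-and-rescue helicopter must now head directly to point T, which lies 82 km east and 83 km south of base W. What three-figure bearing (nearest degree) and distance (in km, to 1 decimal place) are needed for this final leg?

152°, 202.7 km

Leg 1 (014°, 59 km): east 59 sin 14° = 14.27, north 59 cos 14° = 57.25
Leg 2 (N80°W, 25 km): east 25 sin 280° = -24.62, north 25 cos 280° = 4.34
Leg 3 (357°, 35 km): east 35 sin 357° = -1.83, north 35 cos 357° = 34.95
Current position: (-12.18, 96.54). Target: (82, -83). Remaining: Δeast = 94.18, Δnorth = -179.54.
Bearing = atan2(94.18, -179.54) mod 360° = 152.32°; distance = √((94.18)² + (-179.54)²) = 202.742 km.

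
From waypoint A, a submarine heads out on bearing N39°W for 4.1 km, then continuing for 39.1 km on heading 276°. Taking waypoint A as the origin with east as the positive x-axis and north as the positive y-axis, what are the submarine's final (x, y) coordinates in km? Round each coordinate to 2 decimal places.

Leg 1 (N39°W, 4.1 km): east 4.1 sin 321° = -2.58, north 4.1 cos 321° = 3.19
Leg 2 (276°, 39.1 km): east 39.1 sin 276° = -38.89, north 39.1 cos 276° = 4.09
Summing: -41.47 km east, 7.27 km north → (-41.47, 7.27).

(-41.47, 7.27)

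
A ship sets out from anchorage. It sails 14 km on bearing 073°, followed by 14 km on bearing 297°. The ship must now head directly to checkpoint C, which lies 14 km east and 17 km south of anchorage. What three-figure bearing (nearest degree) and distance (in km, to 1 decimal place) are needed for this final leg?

155°, 30.4 km

Leg 1 (073°, 14 km): east 14 sin 73° = 13.39, north 14 cos 73° = 4.09
Leg 2 (297°, 14 km): east 14 sin 297° = -12.47, north 14 cos 297° = 6.36
Current position: (0.91, 10.45). Target: (14, -17). Remaining: Δeast = 13.09, Δnorth = -27.45.
Bearing = atan2(13.09, -27.45) mod 360° = 154.51°; distance = √((13.09)² + (-27.45)²) = 30.409 km.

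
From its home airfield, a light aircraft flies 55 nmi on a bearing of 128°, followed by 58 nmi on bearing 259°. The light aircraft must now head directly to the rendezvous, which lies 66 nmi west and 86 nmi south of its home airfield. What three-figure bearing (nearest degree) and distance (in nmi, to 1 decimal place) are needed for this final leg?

232°, 66.6 nmi

Leg 1 (128°, 55 nmi): east 55 sin 128° = 43.34, north 55 cos 128° = -33.86
Leg 2 (259°, 58 nmi): east 58 sin 259° = -56.93, north 58 cos 259° = -11.07
Current position: (-13.59, -44.93). Target: (-66, -86). Remaining: Δeast = -52.41, Δnorth = -41.07.
Bearing = atan2(-52.41, -41.07) mod 360° = 231.91°; distance = √((-52.41)² + (-41.07)²) = 66.583 nmi.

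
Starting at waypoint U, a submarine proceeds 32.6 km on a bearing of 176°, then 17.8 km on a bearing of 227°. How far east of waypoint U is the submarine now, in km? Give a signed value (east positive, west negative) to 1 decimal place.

-10.7 km

Leg 1 (176°, 32.6 km): east 32.6 sin 176° = 2.27, north 32.6 cos 176° = -32.52
Leg 2 (227°, 17.8 km): east 17.8 sin 227° = -13.02, north 17.8 cos 227° = -12.14
Net east component: -10.74 km.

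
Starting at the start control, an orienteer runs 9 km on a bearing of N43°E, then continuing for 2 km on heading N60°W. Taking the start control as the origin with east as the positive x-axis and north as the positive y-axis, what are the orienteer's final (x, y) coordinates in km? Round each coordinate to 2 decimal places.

(4.41, 7.58)

Leg 1 (N43°E, 9 km): east 9 sin 43° = 6.14, north 9 cos 43° = 6.58
Leg 2 (N60°W, 2 km): east 2 sin 300° = -1.73, north 2 cos 300° = 1.00
Summing: 4.41 km east, 7.58 km north → (4.41, 7.58).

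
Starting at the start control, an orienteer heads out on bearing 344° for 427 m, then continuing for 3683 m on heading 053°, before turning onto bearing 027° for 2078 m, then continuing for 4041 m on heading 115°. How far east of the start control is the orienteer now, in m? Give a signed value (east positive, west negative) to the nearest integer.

Leg 1 (344°, 427 m): east 427 sin 344° = -117.70, north 427 cos 344° = 410.46
Leg 2 (053°, 3683 m): east 3683 sin 53° = 2941.37, north 3683 cos 53° = 2216.48
Leg 3 (027°, 2078 m): east 2078 sin 27° = 943.39, north 2078 cos 27° = 1851.51
Leg 4 (115°, 4041 m): east 4041 sin 115° = 3662.39, north 4041 cos 115° = -1707.80
Net east component: 7429.46 m.

7429 m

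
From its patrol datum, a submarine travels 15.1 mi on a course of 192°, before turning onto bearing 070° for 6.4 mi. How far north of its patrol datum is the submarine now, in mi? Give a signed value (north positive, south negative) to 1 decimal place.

Leg 1 (192°, 15.1 mi): east 15.1 sin 192° = -3.14, north 15.1 cos 192° = -14.77
Leg 2 (070°, 6.4 mi): east 6.4 sin 70° = 6.01, north 6.4 cos 70° = 2.19
Net north component: -12.58 mi.

-12.6 mi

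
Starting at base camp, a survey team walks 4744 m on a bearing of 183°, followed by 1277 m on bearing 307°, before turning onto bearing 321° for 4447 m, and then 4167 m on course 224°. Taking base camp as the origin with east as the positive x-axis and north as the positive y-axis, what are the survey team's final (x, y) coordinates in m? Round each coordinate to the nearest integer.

(-6961, -3511)

Leg 1 (183°, 4744 m): east 4744 sin 183° = -248.28, north 4744 cos 183° = -4737.50
Leg 2 (307°, 1277 m): east 1277 sin 307° = -1019.86, north 1277 cos 307° = 768.52
Leg 3 (321°, 4447 m): east 4447 sin 321° = -2798.59, north 4447 cos 321° = 3455.97
Leg 4 (224°, 4167 m): east 4167 sin 224° = -2894.64, north 4167 cos 224° = -2997.49
Summing: -6961.37 m east, -3510.50 m north → (-6961, -3511).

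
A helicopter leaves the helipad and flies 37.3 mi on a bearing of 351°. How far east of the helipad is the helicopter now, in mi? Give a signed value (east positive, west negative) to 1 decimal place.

-5.8 mi

Leg 1 (351°, 37.3 mi): east 37.3 sin 351° = -5.84, north 37.3 cos 351° = 36.84
Net east component: -5.84 mi.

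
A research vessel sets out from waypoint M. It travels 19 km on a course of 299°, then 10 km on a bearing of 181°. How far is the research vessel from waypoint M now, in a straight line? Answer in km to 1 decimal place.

16.8 km

Leg 1 (299°, 19 km): east 19 sin 299° = -16.62, north 19 cos 299° = 9.21
Leg 2 (181°, 10 km): east 10 sin 181° = -0.17, north 10 cos 181° = -10.00
Net: -16.79 east, -0.79 north. Distance = √((-16.79)² + (-0.79)²) = 16.811 km.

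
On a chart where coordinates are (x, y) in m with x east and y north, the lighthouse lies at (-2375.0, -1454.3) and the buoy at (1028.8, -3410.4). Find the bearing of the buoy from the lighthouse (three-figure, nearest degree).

Δeast = 1028.8 − -2375.0 = 3403.80; Δnorth = -3410.4 − -1454.3 = -1956.10.
Bearing = atan2(Δeast, Δnorth) mod 360° = 119.89° ≈ 120°.

120°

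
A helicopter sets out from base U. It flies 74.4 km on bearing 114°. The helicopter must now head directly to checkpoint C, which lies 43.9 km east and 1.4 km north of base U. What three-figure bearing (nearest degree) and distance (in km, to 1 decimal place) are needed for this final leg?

323°, 39.8 km

Leg 1 (114°, 74.4 km): east 74.4 sin 114° = 67.97, north 74.4 cos 114° = -30.26
Current position: (67.97, -30.26). Target: (43.9, 1.4). Remaining: Δeast = -24.07, Δnorth = 31.66.
Bearing = atan2(-24.07, 31.66) mod 360° = 322.76°; distance = √((-24.07)² + (31.66)²) = 39.770 km.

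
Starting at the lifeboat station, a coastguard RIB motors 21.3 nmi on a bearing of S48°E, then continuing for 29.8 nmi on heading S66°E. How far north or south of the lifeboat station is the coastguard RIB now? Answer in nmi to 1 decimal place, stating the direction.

26.4 nmi south

Leg 1 (S48°E, 21.3 nmi): east 21.3 sin 132° = 15.83, north 21.3 cos 132° = -14.25
Leg 2 (S66°E, 29.8 nmi): east 29.8 sin 114° = 27.22, north 29.8 cos 114° = -12.12
Net north component: -26.37 nmi.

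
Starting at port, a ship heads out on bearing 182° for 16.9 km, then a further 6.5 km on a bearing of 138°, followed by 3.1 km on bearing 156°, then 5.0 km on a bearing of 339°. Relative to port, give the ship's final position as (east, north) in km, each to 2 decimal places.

Leg 1 (182°, 16.9 km): east 16.9 sin 182° = -0.59, north 16.9 cos 182° = -16.89
Leg 2 (138°, 6.5 km): east 6.5 sin 138° = 4.35, north 6.5 cos 138° = -4.83
Leg 3 (156°, 3.1 km): east 3.1 sin 156° = 1.26, north 3.1 cos 156° = -2.83
Leg 4 (339°, 5.0 km): east 5.0 sin 339° = -1.79, north 5.0 cos 339° = 4.67
Summing: 3.23 km east, -19.88 km north → (3.23, -19.88).

(3.23, -19.88)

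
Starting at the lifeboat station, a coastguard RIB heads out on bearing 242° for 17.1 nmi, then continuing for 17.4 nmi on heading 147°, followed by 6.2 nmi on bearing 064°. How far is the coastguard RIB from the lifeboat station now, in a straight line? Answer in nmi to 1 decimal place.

Leg 1 (242°, 17.1 nmi): east 17.1 sin 242° = -15.10, north 17.1 cos 242° = -8.03
Leg 2 (147°, 17.4 nmi): east 17.4 sin 147° = 9.48, north 17.4 cos 147° = -14.59
Leg 3 (064°, 6.2 nmi): east 6.2 sin 64° = 5.57, north 6.2 cos 64° = 2.72
Net: -0.05 east, -19.90 north. Distance = √((-0.05)² + (-19.90)²) = 19.903 nmi.

19.9 nmi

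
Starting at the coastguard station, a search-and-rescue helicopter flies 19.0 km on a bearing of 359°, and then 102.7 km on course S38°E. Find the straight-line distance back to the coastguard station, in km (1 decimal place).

Leg 1 (359°, 19.0 km): east 19.0 sin 359° = -0.33, north 19.0 cos 359° = 19.00
Leg 2 (S38°E, 102.7 km): east 102.7 sin 142° = 63.23, north 102.7 cos 142° = -80.93
Net: 62.90 east, -61.93 north. Distance = √((62.90)² + (-61.93)²) = 88.270 km.

88.3 km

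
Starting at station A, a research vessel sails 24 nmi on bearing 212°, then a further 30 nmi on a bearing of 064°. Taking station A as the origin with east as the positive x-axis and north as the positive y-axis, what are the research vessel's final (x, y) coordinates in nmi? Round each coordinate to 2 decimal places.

Leg 1 (212°, 24 nmi): east 24 sin 212° = -12.72, north 24 cos 212° = -20.35
Leg 2 (064°, 30 nmi): east 30 sin 64° = 26.96, north 30 cos 64° = 13.15
Summing: 14.25 nmi east, -7.20 nmi north → (14.25, -7.20).

(14.25, -7.20)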